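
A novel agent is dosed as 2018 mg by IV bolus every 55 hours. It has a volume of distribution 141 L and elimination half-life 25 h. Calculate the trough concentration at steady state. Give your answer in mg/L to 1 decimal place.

4.0 mg/L

k = ln2/t½ = ln2/25 ≈ 0.027726 h⁻¹; fraction remaining f = e^(−kτ) = e^(−0.027726×55) ≈ 0.2176.
Single-dose peak C₀ = D/Vd = 2018/141 ≈ 14.312 mg/L.
Steady-state trough Cmin,ss = C₀·f/(1−f) ≈ 14.312 × 0.2176/0.7824 ≈ 3.980 mg/L.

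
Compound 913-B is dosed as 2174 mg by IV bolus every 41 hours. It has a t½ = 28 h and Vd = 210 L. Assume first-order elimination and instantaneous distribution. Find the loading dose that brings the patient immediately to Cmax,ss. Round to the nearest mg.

3410 mg

f = (1/2)^(41/28) ≈ 0.362415; accumulation ratio R = 1/(1−f) ≈ 1.56842.
Loading dose to hit Cmax,ss on first dose: D_load = D_maint·R ≈ 2174 × 1.56842 ≈ 3409.75 mg.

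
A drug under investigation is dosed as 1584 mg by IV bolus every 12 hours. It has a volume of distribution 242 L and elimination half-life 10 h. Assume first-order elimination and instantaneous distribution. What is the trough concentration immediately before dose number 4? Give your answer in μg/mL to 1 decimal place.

f = (1/2)^(τ/t½) = (1/2)^(12/10) ≈ 0.4353.
C₀ = D/Vd = 1584/242 ≈ 6.545 μg/mL.
Before the 4th dose, 3 doses have been given. Superposition: Cmin = C₀·(f + f² + … + f^3).
≈ 6.545 × (0.4353 + 0.1895 + 0.0825) ≈ 6.545 × 0.7073 ≈ 4.629 μg/mL.

4.6 μg/mL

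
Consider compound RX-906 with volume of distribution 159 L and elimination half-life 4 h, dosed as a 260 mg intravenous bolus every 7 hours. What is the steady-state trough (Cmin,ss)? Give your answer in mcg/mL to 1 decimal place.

τ/t½ = 7/4 ≈ 1.75, so fraction remaining f = (1/2)^(7/4) ≈ 0.2973.
Each bolus raises the concentration by D/Vd = 260/159 ≈ 1.635 mcg/mL.
Steady-state trough Cmin,ss = C₀·f/(1−f) ≈ 1.635 × 0.2973/0.7027 ≈ 0.692 mcg/mL.

0.7 mcg/mL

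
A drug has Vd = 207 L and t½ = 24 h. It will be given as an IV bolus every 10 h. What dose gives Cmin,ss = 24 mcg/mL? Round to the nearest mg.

1663 mg

τ/t½ = 10/24 ≈ 0.41667, so f = (1/2)^(10/24) ≈ 0.749154.
Cmin,ss = (D/Vd)·f/(1−f), so D = Cmin,ss·Vd·(1−f)/f.
D = 24 × 207 × (1−f)/f ≈ 24 × 207 × 0.33484 ≈ 1663.49 mg.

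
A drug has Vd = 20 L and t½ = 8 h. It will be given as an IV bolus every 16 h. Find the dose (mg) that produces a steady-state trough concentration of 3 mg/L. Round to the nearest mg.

τ/t½ = 16/8 ≈ 2, so f = (1/2)^(16/8) ≈ 0.250000.
Cmin,ss = (D/Vd)·f/(1−f), so D = Cmin,ss·Vd·(1−f)/f.
D = 3 × 20 × (1−f)/f ≈ 3 × 20 × 3.00000 ≈ 180.00 mg.

180 mg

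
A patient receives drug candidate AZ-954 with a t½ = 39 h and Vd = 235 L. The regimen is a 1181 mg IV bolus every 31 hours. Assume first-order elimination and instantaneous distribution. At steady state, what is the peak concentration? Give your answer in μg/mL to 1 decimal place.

11.9 μg/mL

τ/t½ = 31/39 ≈ 0.79487, so fraction remaining f = (1/2)^(31/39) ≈ 0.5764.
At steady state, accumulation factor R = 1/(1 − e^(−kτ)) ≈ 2.3607.
Each bolus raises the concentration by D/Vd = 1181/235 ≈ 5.026 μg/mL.
Steady-state peak Cmax,ss = C₀·R ≈ 5.026 × 2.3607 ≈ 11.865 μg/mL.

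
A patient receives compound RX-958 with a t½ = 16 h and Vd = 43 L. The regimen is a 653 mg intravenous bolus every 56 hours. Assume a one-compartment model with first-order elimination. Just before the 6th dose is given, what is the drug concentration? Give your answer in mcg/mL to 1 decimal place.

1.5 mcg/mL

f = (1/2)^(τ/t½) = (1/2)^(56/16) ≈ 0.0884.
C₀ = D/Vd = 653/43 ≈ 15.186 mcg/mL.
Before the 6th dose, 5 doses have been given. Superposition: Cmin = C₀·(f + f² + … + f^5).
≈ 15.186 × (0.0884 + 0.0078 + 0.0007 + 0.0001 + 0.0000) ≈ 15.186 × 0.0970 ≈ 1.473 mcg/mL.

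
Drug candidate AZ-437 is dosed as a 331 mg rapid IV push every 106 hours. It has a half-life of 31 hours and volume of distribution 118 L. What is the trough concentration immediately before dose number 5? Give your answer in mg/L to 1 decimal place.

f = (1/2)^(τ/t½) = (1/2)^(106/31) ≈ 0.0935.
C₀ = D/Vd = 331/118 ≈ 2.805 mg/L.
Before the 5th dose, 4 doses have been given. Superposition: Cmin = C₀·(f + f² + … + f^4).
≈ 2.805 × (0.0935 + 0.0087 + 0.0008 + 0.0001) ≈ 2.805 × 0.1031 ≈ 0.289 mg/L.

0.3 mg/L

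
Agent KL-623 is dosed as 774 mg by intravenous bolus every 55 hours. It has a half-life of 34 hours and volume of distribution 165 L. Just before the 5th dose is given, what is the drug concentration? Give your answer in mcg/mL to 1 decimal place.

2.2 mcg/mL

f = (1/2)^(τ/t½) = (1/2)^(55/34) ≈ 0.3259.
C₀ = D/Vd = 774/165 ≈ 4.691 mcg/mL.
Before the 5th dose, 4 doses have been given. Superposition: Cmin = C₀·(f + f² + … + f^4).
≈ 4.691 × (0.3259 + 0.1062 + 0.0346 + 0.0113) ≈ 4.691 × 0.4780 ≈ 2.242 mcg/mL.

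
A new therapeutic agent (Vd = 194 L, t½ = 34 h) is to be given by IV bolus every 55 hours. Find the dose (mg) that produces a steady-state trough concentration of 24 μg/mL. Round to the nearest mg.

9632 mg

τ/t½ = 55/34 ≈ 1.6176, so f = (1/2)^(55/34) ≈ 0.325866.
Cmin,ss = (D/Vd)·f/(1−f), so D = Cmin,ss·Vd·(1−f)/f.
D = 24 × 194 × (1−f)/f ≈ 24 × 194 × 2.06875 ≈ 9632.10 mg.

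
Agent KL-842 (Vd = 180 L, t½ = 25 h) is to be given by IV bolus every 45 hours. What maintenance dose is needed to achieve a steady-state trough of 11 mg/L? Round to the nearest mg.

τ/t½ = 45/25 ≈ 1.8, so f = (1/2)^(45/25) ≈ 0.287175.
Cmin,ss = (D/Vd)·f/(1−f), so D = Cmin,ss·Vd·(1−f)/f.
D = 11 × 180 × (1−f)/f ≈ 11 × 180 × 2.48220 ≈ 4914.76 mg.

4915 mg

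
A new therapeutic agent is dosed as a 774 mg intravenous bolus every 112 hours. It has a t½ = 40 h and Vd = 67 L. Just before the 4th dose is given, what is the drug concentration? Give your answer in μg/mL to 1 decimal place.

1.9 μg/mL

f = (1/2)^(τ/t½) = (1/2)^(112/40) ≈ 0.1436.
C₀ = D/Vd = 774/67 ≈ 11.552 μg/mL.
Before the 4th dose, 3 doses have been given. Superposition: Cmin = C₀·(f + f² + … + f^3).
≈ 11.552 × (0.1436 + 0.0206 + 0.0030) ≈ 11.552 × 0.1672 ≈ 1.931 μg/mL.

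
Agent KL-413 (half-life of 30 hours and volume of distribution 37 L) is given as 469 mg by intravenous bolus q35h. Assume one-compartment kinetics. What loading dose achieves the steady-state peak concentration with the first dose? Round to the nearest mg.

846 mg

f = (1/2)^(35/30) ≈ 0.445449; accumulation ratio R = 1/(1−f) ≈ 1.80326.
Loading dose to hit Cmax,ss on first dose: D_load = D_maint·R ≈ 469 × 1.80326 ≈ 845.73 mg.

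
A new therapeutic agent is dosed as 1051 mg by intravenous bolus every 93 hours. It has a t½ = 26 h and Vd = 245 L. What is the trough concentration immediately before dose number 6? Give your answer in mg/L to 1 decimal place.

0.4 mg/L

f = (1/2)^(τ/t½) = (1/2)^(93/26) ≈ 0.0838.
C₀ = D/Vd = 1051/245 ≈ 4.290 mg/L.
Before the 6th dose, 5 doses have been given. Superposition: Cmin = C₀·(f + f² + … + f^5).
≈ 4.290 × (0.0838 + 0.0070 + 0.0006 + 0.0000 + 0.0000) ≈ 4.290 × 0.0914 ≈ 0.392 mg/L.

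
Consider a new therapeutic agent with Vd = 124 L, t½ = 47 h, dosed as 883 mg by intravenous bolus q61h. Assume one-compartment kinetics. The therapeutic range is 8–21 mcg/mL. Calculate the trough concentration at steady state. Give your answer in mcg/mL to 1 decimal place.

Over one 61-h interval, 61/47 ≈ 1.2979 half-lives elapse, leaving f ≈ 0.4067 of each dose.
Single-dose peak C₀ = D/Vd = 883/124 ≈ 7.121 mcg/mL.
Steady-state trough Cmin,ss = C₀·f/(1−f) ≈ 7.121 × 0.4067/0.5933 ≈ 4.881 mcg/mL.
Trough 4.9 mcg/mL vs MEC 8 mcg/mL: subtherapeutic.

4.9 mcg/mL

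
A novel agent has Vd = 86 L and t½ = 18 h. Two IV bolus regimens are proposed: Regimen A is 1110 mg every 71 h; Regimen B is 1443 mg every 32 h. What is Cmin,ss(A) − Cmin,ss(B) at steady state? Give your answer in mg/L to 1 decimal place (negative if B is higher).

-6.0 mg/L

Regimen A: f = (1/2)^(71/18) ≈ 0.0650; Cmin,ss = (1110/86)·f/(1−f) ≈ 0.897 mg/L.
Regimen B: f = (1/2)^(32/18) ≈ 0.2916; Cmin,ss = (1443/86)·f/(1−f) ≈ 6.907 mg/L.
Difference ≈ 0.897 − 6.907 ≈ -6.010 mg/L.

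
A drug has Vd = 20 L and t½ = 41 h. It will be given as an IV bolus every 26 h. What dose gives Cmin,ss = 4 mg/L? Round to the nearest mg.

44 mg

τ/t½ = 26/41 ≈ 0.63415, so f = (1/2)^(26/41) ≈ 0.644322.
Cmin,ss = (D/Vd)·f/(1−f), so D = Cmin,ss·Vd·(1−f)/f.
D = 4 × 20 × (1−f)/f ≈ 4 × 20 × 0.55202 ≈ 44.16 mg.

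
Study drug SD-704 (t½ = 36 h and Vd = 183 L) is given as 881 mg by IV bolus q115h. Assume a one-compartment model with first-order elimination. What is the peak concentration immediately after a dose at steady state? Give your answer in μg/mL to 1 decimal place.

5.4 μg/mL

τ/t½ = 115/36 ≈ 3.1944, so fraction remaining f = (1/2)^(115/36) ≈ 0.1092.
Accumulation ratio R = 1/(1 − f) ≈ 1/0.8908 ≈ 1.1226.
Single-dose peak C₀ = D/Vd = 881/183 ≈ 4.814 μg/mL.
Steady-state peak Cmax,ss = C₀·R ≈ 4.814 × 1.1226 ≈ 5.404 μg/mL.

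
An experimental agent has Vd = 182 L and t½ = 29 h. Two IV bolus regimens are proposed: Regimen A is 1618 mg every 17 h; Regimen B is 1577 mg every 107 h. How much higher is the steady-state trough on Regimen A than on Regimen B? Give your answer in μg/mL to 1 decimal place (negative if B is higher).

Regimen A: f = (1/2)^(17/29) ≈ 0.6661; Cmin,ss = (1618/182)·f/(1−f) ≈ 17.735 μg/mL.
Regimen B: f = (1/2)^(107/29) ≈ 0.0775; Cmin,ss = (1577/182)·f/(1−f) ≈ 0.728 μg/mL.
Difference ≈ 17.735 − 0.728 ≈ 17.007 μg/mL.

17.0 μg/mL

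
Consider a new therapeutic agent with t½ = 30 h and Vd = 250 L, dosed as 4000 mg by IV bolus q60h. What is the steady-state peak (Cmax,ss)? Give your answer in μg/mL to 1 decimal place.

The dosing interval is 2 half-lives, so f = 2^(−2) = 0.25.
Accumulation ratio R = 1/(1 − f) = 1/0.75 = 4/3.
Single-dose peak C₀ = D/Vd = 4000/250 = 16 μg/mL.
Steady-state peak Cmax,ss = C₀·R = 16 × 4/3 ≈ 21.333 μg/mL.

21.3 μg/mL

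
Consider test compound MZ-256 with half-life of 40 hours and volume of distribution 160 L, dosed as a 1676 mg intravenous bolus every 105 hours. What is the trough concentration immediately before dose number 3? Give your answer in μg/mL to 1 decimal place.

f = (1/2)^(τ/t½) = (1/2)^(105/40) ≈ 0.1621.
C₀ = D/Vd = 1676/160 ≈ 10.475 μg/mL.
Before the 3rd dose, 2 doses have been given. Superposition: Cmin = C₀·(f + f²).
≈ 10.475 × (0.1621 + 0.0263) ≈ 10.475 × 0.1884 ≈ 1.973 μg/mL.

2.0 μg/mL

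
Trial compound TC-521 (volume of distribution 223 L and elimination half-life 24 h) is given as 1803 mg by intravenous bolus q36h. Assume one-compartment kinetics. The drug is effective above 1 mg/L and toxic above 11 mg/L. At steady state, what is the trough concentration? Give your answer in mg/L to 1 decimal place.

τ/t½ = 36/24 ≈ 1.5, so fraction remaining f = (1/2)^(36/24) ≈ 0.3536.
At steady state, accumulation factor R = 1/(1 − e^(−kτ)) ≈ 1.5470.
Single-dose peak C₀ = D/Vd = 1803/223 ≈ 8.085 mg/L.
Steady-state peak Cmax,ss = C₀·R ≈ 8.085 × 1.5470 ≈ 12.507 mg/L.
One interval later, Cmin,ss = Cmax,ss·e^(−kτ) ≈ 12.507 × 0.3536 ≈ 4.422 mg/L.
Trough 4.4 mg/L vs MEC 1 mg/L: adequate.

4.4 mg/L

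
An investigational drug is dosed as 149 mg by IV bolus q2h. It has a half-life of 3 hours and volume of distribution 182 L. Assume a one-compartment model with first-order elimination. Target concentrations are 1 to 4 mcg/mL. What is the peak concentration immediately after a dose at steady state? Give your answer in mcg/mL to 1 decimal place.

2.2 mcg/mL

τ/t½ = 2/3 ≈ 0.66667, so fraction remaining f = (1/2)^(2/3) ≈ 0.6300.
Accumulation ratio R = 1/(1 − f) ≈ 1/0.3700 ≈ 2.7027.
Single-dose peak C₀ = D/Vd = 149/182 ≈ 0.819 mcg/mL.
Steady-state peak Cmax,ss = C₀·R ≈ 0.819 × 2.7027 ≈ 2.214 mcg/mL.
Peak 2.2 mcg/mL vs MTC 4 mcg/mL: below toxic threshold.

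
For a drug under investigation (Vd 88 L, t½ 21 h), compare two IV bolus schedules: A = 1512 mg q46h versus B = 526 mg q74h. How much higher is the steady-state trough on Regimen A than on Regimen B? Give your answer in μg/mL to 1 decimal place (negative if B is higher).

Regimen A: f = (1/2)^(46/21) ≈ 0.2191; Cmin,ss = (1512/88)·f/(1−f) ≈ 4.821 μg/mL.
Regimen B: f = (1/2)^(74/21) ≈ 0.0869; Cmin,ss = (526/88)·f/(1−f) ≈ 0.569 μg/mL.
Difference ≈ 4.821 − 0.569 ≈ 4.252 μg/mL.

4.3 μg/mL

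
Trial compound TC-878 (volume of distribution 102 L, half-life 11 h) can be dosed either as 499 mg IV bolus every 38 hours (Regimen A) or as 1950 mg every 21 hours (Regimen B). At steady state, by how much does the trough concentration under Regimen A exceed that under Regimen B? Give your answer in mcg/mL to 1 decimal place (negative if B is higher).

-6.4 mcg/mL

Regimen A: f = (1/2)^(38/11) ≈ 0.0912; Cmin,ss = (499/102)·f/(1−f) ≈ 0.491 mcg/mL.
Regimen B: f = (1/2)^(21/11) ≈ 0.2663; Cmin,ss = (1950/102)·f/(1−f) ≈ 6.939 mcg/mL.
Difference ≈ 0.491 − 6.939 ≈ -6.448 mcg/mL.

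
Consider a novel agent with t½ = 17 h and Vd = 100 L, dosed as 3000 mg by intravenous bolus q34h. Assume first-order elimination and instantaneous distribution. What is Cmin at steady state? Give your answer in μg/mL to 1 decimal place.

10.0 μg/mL

τ = 34 h = 2 half-lives, so f = (1/2)^2 = 0.25.
Accumulation ratio R = 1/(1 − f) = 1/0.75 = 4/3.
Single-dose peak C₀ = D/Vd = 3000/100 = 30 μg/mL.
Steady-state peak Cmax,ss = C₀·R = 30 × 4/3 ≈ 40.000 μg/mL.
Steady-state trough Cmin,ss = Cmax,ss·f ≈ 40.000 × 0.25 ≈ 10.000 μg/mL.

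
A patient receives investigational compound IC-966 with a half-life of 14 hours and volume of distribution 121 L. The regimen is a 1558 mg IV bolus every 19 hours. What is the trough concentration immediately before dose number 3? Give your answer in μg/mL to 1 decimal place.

f = (1/2)^(τ/t½) = (1/2)^(19/14) ≈ 0.3904.
C₀ = D/Vd = 1558/121 ≈ 12.876 μg/mL.
Before the 3rd dose, 2 doses have been given. Superposition: Cmin = C₀·(f + f²).
≈ 12.876 × (0.3904 + 0.1524) ≈ 12.876 × 0.5428 ≈ 6.989 μg/mL.

7.0 μg/mL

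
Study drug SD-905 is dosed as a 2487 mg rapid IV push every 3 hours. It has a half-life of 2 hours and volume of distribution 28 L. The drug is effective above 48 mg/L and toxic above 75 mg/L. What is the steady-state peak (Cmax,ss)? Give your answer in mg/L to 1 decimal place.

τ/t½ = 3/2 ≈ 1.5, so fraction remaining f = (1/2)^(3/2) ≈ 0.3536.
Accumulation ratio R = 1/(1 − f) ≈ 1/0.6464 ≈ 1.5470.
Each bolus raises the concentration by D/Vd = 2487/28 ≈ 88.821 mg/L.
Cmax,ss = C₀/(1 − f) ≈ 88.821/0.6464 ≈ 137.409 mg/L.
Peak 137.4 mg/L vs MTC 75 mg/L: exceeds toxic threshold.

137.4 mg/L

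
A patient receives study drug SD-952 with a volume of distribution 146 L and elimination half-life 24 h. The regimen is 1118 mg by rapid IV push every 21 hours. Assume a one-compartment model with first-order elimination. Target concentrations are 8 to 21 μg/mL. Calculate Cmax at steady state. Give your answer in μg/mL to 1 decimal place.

τ/t½ = 21/24 ≈ 0.875, so fraction remaining f = (1/2)^(21/24) ≈ 0.5453.
Accumulation ratio R = 1/(1 − f) ≈ 1/0.4547 ≈ 2.1993.
Each bolus raises the concentration by D/Vd = 1118/146 ≈ 7.658 μg/mL.
Steady-state peak Cmax,ss = C₀·R ≈ 7.658 × 2.1993 ≈ 16.842 μg/mL.
Peak 16.8 μg/mL vs MTC 21 μg/mL: below toxic threshold.

16.8 μg/mL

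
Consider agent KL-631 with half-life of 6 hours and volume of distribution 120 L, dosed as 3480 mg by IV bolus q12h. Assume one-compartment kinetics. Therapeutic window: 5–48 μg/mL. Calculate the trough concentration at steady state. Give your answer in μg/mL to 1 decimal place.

τ = 12 h = 2 half-lives, so f = (1/2)^2 = 0.25.
At steady state, R = 1/(1 − 0.25) = 4/3.
Single-dose peak C₀ = D/Vd = 3480/120 = 29 μg/mL.
Steady-state peak Cmax,ss = C₀·R = 29 × 4/3 ≈ 38.667 μg/mL.
Steady-state trough Cmin,ss = Cmax,ss·f ≈ 38.667 × 0.25 ≈ 9.667 μg/mL.
Trough 9.7 μg/mL vs MEC 5 μg/mL: adequate.

9.7 μg/mL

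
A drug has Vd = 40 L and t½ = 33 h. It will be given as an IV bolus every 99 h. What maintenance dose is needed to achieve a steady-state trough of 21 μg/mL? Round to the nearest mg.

τ/t½ = 99/33 ≈ 3, so f = (1/2)^(99/33) ≈ 0.125000.
Cmin,ss = (D/Vd)·f/(1−f), so D = Cmin,ss·Vd·(1−f)/f.
D = 21 × 40 × (1−f)/f ≈ 21 × 40 × 7.00000 ≈ 5880.00 mg.

5880 mg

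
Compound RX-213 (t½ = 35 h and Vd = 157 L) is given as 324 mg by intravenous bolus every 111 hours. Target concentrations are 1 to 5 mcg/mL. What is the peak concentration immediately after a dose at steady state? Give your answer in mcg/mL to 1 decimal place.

Over one 111-h interval, 111/35 ≈ 3.1714 half-lives elapse, leaving f ≈ 0.1110 of each dose.
At steady state, accumulation factor R = 1/(1 − e^(−kτ)) ≈ 1.1249.
Each bolus raises the concentration by D/Vd = 324/157 ≈ 2.064 mcg/mL.
Steady-state peak Cmax,ss = C₀·R ≈ 2.064 × 1.1249 ≈ 2.322 mcg/mL.
Peak 2.3 mcg/mL vs MTC 5 mcg/mL: below toxic threshold.

2.3 mcg/mL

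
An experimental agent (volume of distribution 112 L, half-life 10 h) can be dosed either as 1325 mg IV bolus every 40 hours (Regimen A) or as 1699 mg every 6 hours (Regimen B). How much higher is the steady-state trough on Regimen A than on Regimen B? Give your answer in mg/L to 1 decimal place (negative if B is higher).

Regimen A: f = (1/2)^(40/10) ≈ 0.0625; Cmin,ss = (1325/112)·f/(1−f) ≈ 0.789 mg/L.
Regimen B: f = (1/2)^(6/10) ≈ 0.6598; Cmin,ss = (1699/112)·f/(1−f) ≈ 29.421 mg/L.
Difference ≈ 0.789 − 29.421 ≈ -28.632 mg/L.

-28.6 mg/L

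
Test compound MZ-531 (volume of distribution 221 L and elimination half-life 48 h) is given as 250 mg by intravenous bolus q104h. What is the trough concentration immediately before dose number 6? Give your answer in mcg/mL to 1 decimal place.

0.3 mcg/mL

f = (1/2)^(τ/t½) = (1/2)^(104/48) ≈ 0.2227.
C₀ = D/Vd = 250/221 ≈ 1.131 mcg/mL.
Before the 6th dose, 5 doses have been given. Superposition: Cmin = C₀·(f + f² + … + f^5).
≈ 1.131 × (0.2227 + 0.0496 + 0.0110 + 0.0025 + 0.0005) ≈ 1.131 × 0.2863 ≈ 0.324 mcg/mL.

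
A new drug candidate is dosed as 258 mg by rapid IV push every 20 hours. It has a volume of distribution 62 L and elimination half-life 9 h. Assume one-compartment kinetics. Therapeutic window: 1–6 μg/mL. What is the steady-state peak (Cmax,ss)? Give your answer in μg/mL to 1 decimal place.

Over one 20-h interval, 20/9 ≈ 2.2222 half-lives elapse, leaving f ≈ 0.2143 of each dose.
At steady state, accumulation factor R = 1/(1 − e^(−kτ)) ≈ 1.2728.
Each bolus raises the concentration by D/Vd = 258/62 ≈ 4.161 μg/mL.
Cmax,ss = C₀/(1 − f) ≈ 4.161/0.7857 ≈ 5.296 μg/mL.
Peak 5.3 μg/mL vs MTC 6 μg/mL: below toxic threshold.

5.3 μg/mL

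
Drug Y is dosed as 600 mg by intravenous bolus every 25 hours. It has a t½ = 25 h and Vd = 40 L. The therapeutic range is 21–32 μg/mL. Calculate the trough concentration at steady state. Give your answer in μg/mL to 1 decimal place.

15.0 μg/mL

τ = 25 h = 1 half-life, so f = (1/2)^1 = 0.5.
At steady state, R = 1/(1 − 0.5) = 2/1.
Single-dose peak C₀ = D/Vd = 600/40 = 15 μg/mL.
Steady-state peak Cmax,ss = C₀·R = 15 × 2/1 ≈ 30.000 μg/mL.
Steady-state trough Cmin,ss = Cmax,ss·f ≈ 30.000 × 0.5 ≈ 15.000 μg/mL.
Trough 15.0 μg/mL vs MEC 21 μg/mL: subtherapeutic.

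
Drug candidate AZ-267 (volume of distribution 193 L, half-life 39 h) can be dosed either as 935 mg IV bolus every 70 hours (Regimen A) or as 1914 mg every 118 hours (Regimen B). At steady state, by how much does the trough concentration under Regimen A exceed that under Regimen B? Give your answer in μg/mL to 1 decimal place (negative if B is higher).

Regimen A: f = (1/2)^(70/39) ≈ 0.2882; Cmin,ss = (935/193)·f/(1−f) ≈ 1.962 μg/mL.
Regimen B: f = (1/2)^(118/39) ≈ 0.1228; Cmin,ss = (1914/193)·f/(1−f) ≈ 1.388 μg/mL.
Difference ≈ 1.962 − 1.388 ≈ 0.574 μg/mL.

0.6 μg/mL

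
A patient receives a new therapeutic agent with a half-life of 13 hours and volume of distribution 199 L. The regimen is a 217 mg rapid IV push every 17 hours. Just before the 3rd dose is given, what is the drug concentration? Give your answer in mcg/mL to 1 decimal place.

f = (1/2)^(τ/t½) = (1/2)^(17/13) ≈ 0.4040.
C₀ = D/Vd = 217/199 ≈ 1.090 mcg/mL.
Before the 3rd dose, 2 doses have been given. Superposition: Cmin = C₀·(f + f²).
≈ 1.090 × (0.4040 + 0.1632) ≈ 1.090 × 0.5672 ≈ 0.618 mcg/mL.

0.6 mcg/mL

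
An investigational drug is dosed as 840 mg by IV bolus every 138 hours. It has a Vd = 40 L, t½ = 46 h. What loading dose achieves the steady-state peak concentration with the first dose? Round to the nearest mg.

f = (1/2)^(138/46) ≈ 0.125000; accumulation ratio R = 1/(1−f) ≈ 1.14286.
Loading dose to hit Cmax,ss on first dose: D_load = D_maint·R ≈ 840 × 1.14286 ≈ 960.00 mg.

960 mg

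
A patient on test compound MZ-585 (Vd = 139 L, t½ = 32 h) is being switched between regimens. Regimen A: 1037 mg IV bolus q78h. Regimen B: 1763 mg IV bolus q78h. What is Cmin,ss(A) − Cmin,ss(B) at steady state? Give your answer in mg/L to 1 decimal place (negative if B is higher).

Regimen A: f = (1/2)^(78/32) ≈ 0.1846; Cmin,ss = (1037/139)·f/(1−f) ≈ 1.689 mg/L.
Regimen B: f = (1/2)^(78/32) ≈ 0.1846; Cmin,ss = (1763/139)·f/(1−f) ≈ 2.871 mg/L.
Difference ≈ 1.689 − 2.871 ≈ -1.182 mg/L.

-1.2 mg/L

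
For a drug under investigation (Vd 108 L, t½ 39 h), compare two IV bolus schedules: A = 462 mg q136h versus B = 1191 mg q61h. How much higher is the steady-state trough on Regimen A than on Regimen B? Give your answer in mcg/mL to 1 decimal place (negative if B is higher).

-5.2 mcg/mL

Regimen A: f = (1/2)^(136/39) ≈ 0.0892; Cmin,ss = (462/108)·f/(1−f) ≈ 0.419 mcg/mL.
Regimen B: f = (1/2)^(61/39) ≈ 0.3382; Cmin,ss = (1191/108)·f/(1−f) ≈ 5.636 mcg/mL.
Difference ≈ 0.419 − 5.636 ≈ -5.217 mcg/mL.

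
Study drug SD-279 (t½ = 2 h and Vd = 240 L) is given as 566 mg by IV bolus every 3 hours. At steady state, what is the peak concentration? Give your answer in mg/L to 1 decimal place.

3.6 mg/L

τ/t½ = 3/2 ≈ 1.5, so fraction remaining f = (1/2)^(3/2) ≈ 0.3536.
At steady state, accumulation factor R = 1/(1 − e^(−kτ)) ≈ 1.5470.
Single-dose peak C₀ = D/Vd = 566/240 ≈ 2.358 mg/L.
Steady-state peak Cmax,ss = C₀·R ≈ 2.358 × 1.5470 ≈ 3.648 mg/L.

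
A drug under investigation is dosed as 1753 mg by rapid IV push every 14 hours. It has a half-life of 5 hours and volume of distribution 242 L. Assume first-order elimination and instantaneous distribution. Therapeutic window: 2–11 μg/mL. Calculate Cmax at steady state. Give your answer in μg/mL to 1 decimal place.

8.5 μg/mL

Over one 14-h interval, 14/5 ≈ 2.8 half-lives elapse, leaving f ≈ 0.1436 of each dose.
At steady state, accumulation factor R = 1/(1 − e^(−kτ)) ≈ 1.1677.
Single-dose peak C₀ = D/Vd = 1753/242 ≈ 7.244 μg/mL.
Cmax,ss = C₀/(1 − f) ≈ 7.244/0.8564 ≈ 8.459 μg/mL.
Peak 8.5 μg/mL vs MTC 11 μg/mL: below toxic threshold.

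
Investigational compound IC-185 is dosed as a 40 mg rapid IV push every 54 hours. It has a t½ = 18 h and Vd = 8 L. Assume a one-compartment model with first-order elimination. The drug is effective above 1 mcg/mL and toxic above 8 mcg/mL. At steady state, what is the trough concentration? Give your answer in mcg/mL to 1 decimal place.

The dosing interval is 3 half-lives, so f = 2^(−3) = 0.125.
Accumulation ratio R = 1/(1 − f) = 1/0.875 = 8/7.
Single-dose peak C₀ = D/Vd = 40/8 = 5 mcg/mL.
Steady-state peak Cmax,ss = C₀·R = 5 × 8/7 ≈ 5.714 mcg/mL.
Steady-state trough Cmin,ss = Cmax,ss·f ≈ 5.714 × 0.125 ≈ 0.714 mcg/mL.
Trough 0.7 mcg/mL vs MEC 1 mcg/mL: subtherapeutic.

0.7 mcg/mL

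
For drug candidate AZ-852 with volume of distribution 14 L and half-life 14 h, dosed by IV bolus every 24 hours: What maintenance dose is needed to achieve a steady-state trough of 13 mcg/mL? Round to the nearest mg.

τ/t½ = 24/14 ≈ 1.7143, so f = (1/2)^(24/14) ≈ 0.304753.
Cmin,ss = (D/Vd)·f/(1−f), so D = Cmin,ss·Vd·(1−f)/f.
D = 13 × 14 × (1−f)/f ≈ 13 × 14 × 2.28135 ≈ 415.21 mg.

415 mg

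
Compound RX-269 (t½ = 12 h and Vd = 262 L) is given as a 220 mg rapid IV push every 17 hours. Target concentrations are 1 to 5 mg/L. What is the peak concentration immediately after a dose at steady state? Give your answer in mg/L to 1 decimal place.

1.3 mg/L

Over one 17-h interval, 17/12 ≈ 1.4167 half-lives elapse, leaving f ≈ 0.3746 of each dose.
Accumulation ratio R = 1/(1 − f) ≈ 1/0.6254 ≈ 1.5990.
Each bolus raises the concentration by D/Vd = 220/262 ≈ 0.840 mg/L.
Steady-state peak Cmax,ss = C₀·R ≈ 0.840 × 1.5990 ≈ 1.343 mg/L.
Peak 1.3 mg/L vs MTC 5 mg/L: below toxic threshold.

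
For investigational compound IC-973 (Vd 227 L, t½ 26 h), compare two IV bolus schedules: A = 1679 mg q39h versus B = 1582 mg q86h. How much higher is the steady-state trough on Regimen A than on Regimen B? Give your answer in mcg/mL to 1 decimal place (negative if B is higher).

3.3 mcg/mL

Regimen A: f = (1/2)^(39/26) ≈ 0.3536; Cmin,ss = (1679/227)·f/(1−f) ≈ 4.046 mcg/mL.
Regimen B: f = (1/2)^(86/26) ≈ 0.1010; Cmin,ss = (1582/227)·f/(1−f) ≈ 0.783 mcg/mL.
Difference ≈ 4.046 − 0.783 ≈ 3.263 mcg/mL.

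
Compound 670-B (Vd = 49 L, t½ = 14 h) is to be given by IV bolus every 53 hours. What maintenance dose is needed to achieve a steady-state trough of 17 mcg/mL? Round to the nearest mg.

τ/t½ = 53/14 ≈ 3.7857, so f = (1/2)^(53/14) ≈ 0.072508.
Cmin,ss = (D/Vd)·f/(1−f), so D = Cmin,ss·Vd·(1−f)/f.
D = 17 × 49 × (1−f)/f ≈ 17 × 49 × 12.79158 ≈ 10655.39 mg.

10655 mg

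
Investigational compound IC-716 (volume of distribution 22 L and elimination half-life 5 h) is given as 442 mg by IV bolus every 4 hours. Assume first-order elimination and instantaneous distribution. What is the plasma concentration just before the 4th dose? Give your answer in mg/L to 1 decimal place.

f = (1/2)^(τ/t½) = (1/2)^(4/5) ≈ 0.5743.
C₀ = D/Vd = 442/22 ≈ 20.091 mg/L.
Before the 4th dose, 3 doses have been given. Superposition: Cmin = C₀·(f + f² + … + f^3).
≈ 20.091 × (0.5743 + 0.3298 + 0.1894) ≈ 20.091 × 1.0935 ≈ 21.970 mg/L.

22.0 mg/L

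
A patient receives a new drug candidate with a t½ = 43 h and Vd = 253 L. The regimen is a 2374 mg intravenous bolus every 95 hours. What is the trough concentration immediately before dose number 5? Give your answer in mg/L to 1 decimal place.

2.6 mg/L

f = (1/2)^(τ/t½) = (1/2)^(95/43) ≈ 0.2162.
C₀ = D/Vd = 2374/253 ≈ 9.383 mg/L.
Before the 5th dose, 4 doses have been given. Superposition: Cmin = C₀·(f + f² + … + f^4).
≈ 9.383 × (0.2162 + 0.0467 + 0.0101 + 0.0022) ≈ 9.383 × 0.2752 ≈ 2.582 mg/L.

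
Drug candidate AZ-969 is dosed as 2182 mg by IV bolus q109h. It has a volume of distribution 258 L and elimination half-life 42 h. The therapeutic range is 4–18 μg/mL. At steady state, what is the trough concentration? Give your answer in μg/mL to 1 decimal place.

1.7 μg/mL

Over one 109-h interval, 109/42 ≈ 2.5952 half-lives elapse, leaving f ≈ 0.1655 of each dose.
Single-dose peak C₀ = D/Vd = 2182/258 ≈ 8.457 μg/mL.
Steady-state trough Cmin,ss = C₀·f/(1−f) ≈ 8.457 × 0.1655/0.8345 ≈ 1.677 μg/mL.
Trough 1.7 μg/mL vs MEC 4 μg/mL: subtherapeutic.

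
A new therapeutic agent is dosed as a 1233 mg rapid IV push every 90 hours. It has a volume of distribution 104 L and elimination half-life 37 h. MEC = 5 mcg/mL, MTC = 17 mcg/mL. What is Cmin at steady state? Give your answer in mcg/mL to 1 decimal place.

τ/t½ = 90/37 ≈ 2.4324, so fraction remaining f = (1/2)^(90/37) ≈ 0.1853.
At steady state, accumulation factor R = 1/(1 − e^(−kτ)) ≈ 1.2274.
Single-dose peak C₀ = D/Vd = 1233/104 ≈ 11.856 mcg/mL.
Cmax,ss = C₀/(1 − f) ≈ 11.856/0.8147 ≈ 14.553 mcg/mL.
One interval later, Cmin,ss = Cmax,ss·e^(−kτ) ≈ 14.553 × 0.1853 ≈ 2.697 mcg/mL.
Trough 2.7 mcg/mL vs MEC 5 mcg/mL: subtherapeutic.

2.7 mcg/mL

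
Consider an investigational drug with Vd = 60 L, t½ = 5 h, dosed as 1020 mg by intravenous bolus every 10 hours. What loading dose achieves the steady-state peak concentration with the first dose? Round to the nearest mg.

f = (1/2)^(10/5) ≈ 0.250000; accumulation ratio R = 1/(1−f) ≈ 1.33333.
Loading dose to hit Cmax,ss on first dose: D_load = D_maint·R ≈ 1020 × 1.33333 ≈ 1360.00 mg.

1360 mg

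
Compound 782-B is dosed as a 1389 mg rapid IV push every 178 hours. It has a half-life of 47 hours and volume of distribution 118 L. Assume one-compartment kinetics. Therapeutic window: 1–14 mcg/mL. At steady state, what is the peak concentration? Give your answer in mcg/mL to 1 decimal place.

k = ln2/t½ = ln2/47 ≈ 0.014748 h⁻¹; fraction remaining f = e^(−kτ) = e^(−0.014748×178) ≈ 0.0724.
At steady state, accumulation factor R = 1/(1 − e^(−kτ)) ≈ 1.0781.
Single-dose peak C₀ = D/Vd = 1389/118 ≈ 11.771 mcg/mL.
Steady-state peak Cmax,ss = C₀·R ≈ 11.771 × 1.0781 ≈ 12.690 mcg/mL.
Peak 12.7 mcg/mL vs MTC 14 mcg/mL: below toxic threshold.

12.7 mcg/mL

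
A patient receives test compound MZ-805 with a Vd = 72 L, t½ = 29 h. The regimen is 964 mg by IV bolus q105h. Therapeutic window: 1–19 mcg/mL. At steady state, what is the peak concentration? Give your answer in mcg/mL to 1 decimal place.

k = ln2/t½ = ln2/29 ≈ 0.023902 h⁻¹; fraction remaining f = e^(−kτ) = e^(−0.023902×105) ≈ 0.0813.
At steady state, accumulation factor R = 1/(1 − e^(−kτ)) ≈ 1.0885.
Single-dose peak C₀ = D/Vd = 964/72 ≈ 13.389 mcg/mL.
Steady-state peak Cmax,ss = C₀·R ≈ 13.389 × 1.0885 ≈ 14.574 mcg/mL.
Peak 14.6 mcg/mL vs MTC 19 mcg/mL: below toxic threshold.

14.6 mcg/mL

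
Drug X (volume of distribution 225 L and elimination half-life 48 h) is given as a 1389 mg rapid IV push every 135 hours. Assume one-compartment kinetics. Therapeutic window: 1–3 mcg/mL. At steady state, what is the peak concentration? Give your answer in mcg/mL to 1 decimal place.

7.2 mcg/mL

k = ln2/t½ = ln2/48 ≈ 0.014441 h⁻¹; fraction remaining f = e^(−kτ) = e^(−0.014441×135) ≈ 0.1423.
Accumulation ratio R = 1/(1 − f) ≈ 1/0.8577 ≈ 1.1659.
Single-dose peak C₀ = D/Vd = 1389/225 ≈ 6.173 mcg/mL.
Steady-state peak Cmax,ss = C₀·R ≈ 6.173 × 1.1659 ≈ 7.197 mcg/mL.
Peak 7.2 mcg/mL vs MTC 3 mcg/mL: exceeds toxic threshold.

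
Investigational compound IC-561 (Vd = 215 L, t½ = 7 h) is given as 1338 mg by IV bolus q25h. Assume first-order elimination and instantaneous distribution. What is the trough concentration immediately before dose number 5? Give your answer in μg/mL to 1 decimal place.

0.6 μg/mL

f = (1/2)^(τ/t½) = (1/2)^(25/7) ≈ 0.0841.
C₀ = D/Vd = 1338/215 ≈ 6.223 μg/mL.
Before the 5th dose, 4 doses have been given. Superposition: Cmin = C₀·(f + f² + … + f^4).
≈ 6.223 × (0.0841 + 0.0071 + 0.0006 + 0.0001) ≈ 6.223 × 0.0919 ≈ 0.572 μg/mL.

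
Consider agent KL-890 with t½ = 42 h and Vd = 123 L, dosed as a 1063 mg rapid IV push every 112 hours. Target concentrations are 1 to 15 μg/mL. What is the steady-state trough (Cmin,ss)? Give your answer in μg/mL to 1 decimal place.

k = ln2/t½ = ln2/42 ≈ 0.016504 h⁻¹; fraction remaining f = e^(−kτ) = e^(−0.016504×112) ≈ 0.1575.
Single-dose peak C₀ = D/Vd = 1063/123 ≈ 8.642 μg/mL.
Steady-state trough Cmin,ss = C₀·f/(1−f) ≈ 8.642 × 0.1575/0.8425 ≈ 1.616 μg/mL.
Trough 1.6 μg/mL vs MEC 1 μg/mL: adequate.

1.6 μg/mL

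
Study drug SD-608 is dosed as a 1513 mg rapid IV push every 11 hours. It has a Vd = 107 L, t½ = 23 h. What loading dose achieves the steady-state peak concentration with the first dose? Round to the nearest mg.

f = (1/2)^(11/23) ≈ 0.717842; accumulation ratio R = 1/(1−f) ≈ 3.54411.
Loading dose to hit Cmax,ss on first dose: D_load = D_maint·R ≈ 1513 × 3.54411 ≈ 5362.24 mg.

5362 mg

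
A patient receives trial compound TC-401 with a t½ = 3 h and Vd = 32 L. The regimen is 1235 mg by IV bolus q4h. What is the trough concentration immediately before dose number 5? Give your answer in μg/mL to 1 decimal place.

f = (1/2)^(τ/t½) = (1/2)^(4/3) ≈ 0.3969.
C₀ = D/Vd = 1235/32 ≈ 38.594 μg/mL.
Before the 5th dose, 4 doses have been given. Superposition: Cmin = C₀·(f + f² + … + f^4).
≈ 38.594 × (0.3969 + 0.1575 + 0.0625 + 0.0248) ≈ 38.594 × 0.6417 ≈ 24.766 μg/mL.

24.8 μg/mL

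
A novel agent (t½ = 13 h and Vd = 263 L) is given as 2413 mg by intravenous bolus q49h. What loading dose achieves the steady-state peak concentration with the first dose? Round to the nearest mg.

2604 mg

f = (1/2)^(49/13) ≈ 0.073341; accumulation ratio R = 1/(1−f) ≈ 1.07915.
Loading dose to hit Cmax,ss on first dose: D_load = D_maint·R ≈ 2413 × 1.07915 ≈ 2603.99 mg.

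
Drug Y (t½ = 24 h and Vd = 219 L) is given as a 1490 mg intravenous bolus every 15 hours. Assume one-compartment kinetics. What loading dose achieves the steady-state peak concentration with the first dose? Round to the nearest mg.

f = (1/2)^(15/24) ≈ 0.648420; accumulation ratio R = 1/(1−f) ≈ 2.84430.
Loading dose to hit Cmax,ss on first dose: D_load = D_maint·R ≈ 1490 × 2.84430 ≈ 4238.01 mg.

4238 mg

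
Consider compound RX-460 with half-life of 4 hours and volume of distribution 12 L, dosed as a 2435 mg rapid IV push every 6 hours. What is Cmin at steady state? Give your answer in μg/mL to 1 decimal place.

τ/t½ = 6/4 ≈ 1.5, so fraction remaining f = (1/2)^(6/4) ≈ 0.3536.
Accumulation ratio R = 1/(1 − f) ≈ 1/0.6464 ≈ 1.5470.
Each bolus raises the concentration by D/Vd = 2435/12 ≈ 202.917 μg/mL.
Cmax,ss = C₀/(1 − f) ≈ 202.917/0.6464 ≈ 313.919 μg/mL.
One interval later, Cmin,ss = Cmax,ss·e^(−kτ) ≈ 313.919 × 0.3536 ≈ 111.002 μg/mL.

111.0 μg/mL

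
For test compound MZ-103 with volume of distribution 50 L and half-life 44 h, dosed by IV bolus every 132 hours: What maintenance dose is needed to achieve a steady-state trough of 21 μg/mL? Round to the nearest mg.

τ/t½ = 132/44 ≈ 3, so f = (1/2)^(132/44) ≈ 0.125000.
Cmin,ss = (D/Vd)·f/(1−f), so D = Cmin,ss·Vd·(1−f)/f.
D = 21 × 50 × (1−f)/f ≈ 21 × 50 × 7.00000 ≈ 7350.00 mg.

7350 mg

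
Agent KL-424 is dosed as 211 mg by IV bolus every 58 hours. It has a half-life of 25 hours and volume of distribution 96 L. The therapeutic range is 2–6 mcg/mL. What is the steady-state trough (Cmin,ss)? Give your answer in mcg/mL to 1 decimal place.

0.6 mcg/mL

Over one 58-h interval, 58/25 ≈ 2.32 half-lives elapse, leaving f ≈ 0.2003 of each dose.
At steady state, accumulation factor R = 1/(1 − e^(−kτ)) ≈ 1.2505.
Single-dose peak C₀ = D/Vd = 211/96 ≈ 2.198 mcg/mL.
Cmax,ss = C₀/(1 − f) ≈ 2.198/0.7997 ≈ 2.749 mcg/mL.
Steady-state trough Cmin,ss = Cmax,ss·f ≈ 2.749 × 0.2003 ≈ 0.551 mcg/mL.
Trough 0.6 mcg/mL vs MEC 2 mcg/mL: subtherapeutic.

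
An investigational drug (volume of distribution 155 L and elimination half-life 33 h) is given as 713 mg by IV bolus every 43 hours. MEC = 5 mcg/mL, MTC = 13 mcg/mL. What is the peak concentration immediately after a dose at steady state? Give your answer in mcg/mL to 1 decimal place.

Over one 43-h interval, 43/33 ≈ 1.303 half-lives elapse, leaving f ≈ 0.4053 of each dose.
Accumulation ratio R = 1/(1 − f) ≈ 1/0.5947 ≈ 1.6815.
Each bolus raises the concentration by D/Vd = 713/155 ≈ 4.600 mcg/mL.
Steady-state peak Cmax,ss = C₀·R ≈ 4.600 × 1.6815 ≈ 7.735 mcg/mL.
Peak 7.7 mcg/mL vs MTC 13 mcg/mL: below toxic threshold.

7.7 mcg/mL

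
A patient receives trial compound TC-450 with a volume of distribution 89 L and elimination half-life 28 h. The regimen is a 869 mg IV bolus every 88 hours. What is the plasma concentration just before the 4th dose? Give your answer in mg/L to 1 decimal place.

f = (1/2)^(τ/t½) = (1/2)^(88/28) ≈ 0.1132.
C₀ = D/Vd = 869/89 ≈ 9.764 mg/L.
Before the 4th dose, 3 doses have been given. Superposition: Cmin = C₀·(f + f² + … + f^3).
≈ 9.764 × (0.1132 + 0.0128 + 0.0015) ≈ 9.764 × 0.1275 ≈ 1.245 mg/L.

1.2 mg/L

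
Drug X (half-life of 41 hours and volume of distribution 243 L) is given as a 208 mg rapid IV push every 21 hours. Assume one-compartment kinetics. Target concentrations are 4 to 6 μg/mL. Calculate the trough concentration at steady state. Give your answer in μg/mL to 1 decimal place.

k = ln2/t½ = ln2/41 ≈ 0.016906 h⁻¹; fraction remaining f = e^(−kτ) = e^(−0.016906×21) ≈ 0.7012.
At steady state, accumulation factor R = 1/(1 − e^(−kτ)) ≈ 3.3467.
Each bolus raises the concentration by D/Vd = 208/243 ≈ 0.856 μg/mL.
Steady-state peak Cmax,ss = C₀·R ≈ 0.856 × 3.3467 ≈ 2.865 μg/mL.
One interval later, Cmin,ss = Cmax,ss·e^(−kτ) ≈ 2.865 × 0.7012 ≈ 2.009 μg/mL.
Trough 2.0 μg/mL vs MEC 4 μg/mL: subtherapeutic.

2.0 μg/mL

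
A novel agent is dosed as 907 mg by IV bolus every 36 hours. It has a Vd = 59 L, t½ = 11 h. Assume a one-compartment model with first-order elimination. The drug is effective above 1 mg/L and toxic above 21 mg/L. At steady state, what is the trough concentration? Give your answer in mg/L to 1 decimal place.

1.8 mg/L

Over one 36-h interval, 36/11 ≈ 3.2727 half-lives elapse, leaving f ≈ 0.1035 of each dose.
At steady state, accumulation factor R = 1/(1 − e^(−kτ)) ≈ 1.1154.
Single-dose peak C₀ = D/Vd = 907/59 ≈ 15.373 mg/L.
Cmax,ss = C₀/(1 − f) ≈ 15.373/0.8965 ≈ 17.148 mg/L.
Steady-state trough Cmin,ss = Cmax,ss·f ≈ 17.148 × 0.1035 ≈ 1.775 mg/L.
Trough 1.8 mg/L vs MEC 1 mg/L: adequate.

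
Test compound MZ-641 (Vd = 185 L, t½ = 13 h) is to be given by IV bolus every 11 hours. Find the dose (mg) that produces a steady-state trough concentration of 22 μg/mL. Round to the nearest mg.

3247 mg

τ/t½ = 11/13 ≈ 0.84615, so f = (1/2)^(11/13) ≈ 0.556266.
Cmin,ss = (D/Vd)·f/(1−f), so D = Cmin,ss·Vd·(1−f)/f.
D = 22 × 185 × (1−f)/f ≈ 22 × 185 × 0.79770 ≈ 3246.64 mg.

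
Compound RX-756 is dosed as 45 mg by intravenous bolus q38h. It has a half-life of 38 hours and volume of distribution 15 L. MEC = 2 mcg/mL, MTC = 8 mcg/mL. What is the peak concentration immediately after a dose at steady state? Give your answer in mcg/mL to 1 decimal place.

6.0 mcg/mL

τ = 38 h = 1 half-life, so f = (1/2)^1 = 0.5.
Accumulation ratio R = 1/(1 − f) = 1/0.5 = 2/1.
Single-dose peak C₀ = D/Vd = 45/15 = 3 mcg/mL.
Steady-state peak Cmax,ss = C₀·R = 3 × 2/1 ≈ 6.000 mcg/mL.
Peak 6.0 mcg/mL vs MTC 8 mcg/mL: below toxic threshold.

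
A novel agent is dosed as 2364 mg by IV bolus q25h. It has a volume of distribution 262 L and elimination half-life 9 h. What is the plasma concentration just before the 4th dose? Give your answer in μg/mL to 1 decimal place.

1.5 μg/mL

f = (1/2)^(τ/t½) = (1/2)^(25/9) ≈ 0.1458.
C₀ = D/Vd = 2364/262 ≈ 9.023 μg/mL.
Before the 4th dose, 3 doses have been given. Superposition: Cmin = C₀·(f + f² + … + f^3).
≈ 9.023 × (0.1458 + 0.0213 + 0.0031) ≈ 9.023 × 0.1702 ≈ 1.536 μg/mL.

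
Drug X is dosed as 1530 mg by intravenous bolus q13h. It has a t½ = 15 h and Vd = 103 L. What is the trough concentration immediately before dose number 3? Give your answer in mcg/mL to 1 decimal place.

f = (1/2)^(τ/t½) = (1/2)^(13/15) ≈ 0.5484.
C₀ = D/Vd = 1530/103 ≈ 14.854 mcg/mL.
Before the 3rd dose, 2 doses have been given. Superposition: Cmin = C₀·(f + f²).
≈ 14.854 × (0.5484 + 0.3007) ≈ 14.854 × 0.8491 ≈ 12.613 mcg/mL.

12.6 mcg/mL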